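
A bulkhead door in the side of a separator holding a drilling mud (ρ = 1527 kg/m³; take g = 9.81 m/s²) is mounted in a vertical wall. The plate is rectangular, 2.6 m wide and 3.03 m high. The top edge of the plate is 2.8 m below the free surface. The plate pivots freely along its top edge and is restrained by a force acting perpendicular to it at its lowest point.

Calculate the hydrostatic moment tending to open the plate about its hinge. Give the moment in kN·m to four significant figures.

γ = ρg = 1527 × 9.81 / 1000 = 14.97987 kN/m³.
The centroid lies 3.03/2 = 1.515 m below the top edge, so the centroid depth is h_c = 2.8 + 1.515 = 4.315 m.
A = 2.6 × 3.03 = 7.878 m².
Resultant F = γ·h_c·A = 14.97987 × 4.315 × 7.878 = 509.219 kN.
I_c = b·h³/12 = 2.6 × 3.03³/12 = 6.02726 m⁴.
Centre of pressure: y_p = y_c + I_c/(y_c·A) = 4.315 + 6.02726/(4.315 × 7.878) = 4.315 + 0.177306 = 4.49231 m along the plane.
The resultant acts 1.515 + 0.177306 = 1.69231 m (along the plate) below the hinge at the top edge, so the moment about the hinge is M = F × 1.69231 = 509.219 × 1.69231 = 861.756 kN·m.

M ≈ 861.8 kN·m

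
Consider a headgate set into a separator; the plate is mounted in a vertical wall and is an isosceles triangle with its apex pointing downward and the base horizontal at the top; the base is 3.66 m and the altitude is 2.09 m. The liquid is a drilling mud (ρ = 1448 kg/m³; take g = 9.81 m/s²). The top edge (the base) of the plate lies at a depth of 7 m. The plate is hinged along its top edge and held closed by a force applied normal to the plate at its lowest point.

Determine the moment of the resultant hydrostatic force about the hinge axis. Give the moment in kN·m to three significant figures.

M ≈ 304 kN·m

γ = ρg = 1448 × 9.81 / 1000 = 14.20488 kN/m³.
With the apex down, the centroid sits h/3 = 2.09/3 = 0.696667 m below the base (the top edge), so the centroid depth is h_c = 7 + 0.696667 = 7.69667 m.
A = ½ × 3.66 × 2.09 = 3.8247 m².
Resultant F = γ·h_c·A = 14.20488 × 7.69667 × 3.8247 = 418.155 kN.
I_c = b·h³/36 = 3.66 × 2.09³/36 = 0.928148 m⁴.
Centre of pressure: y_p = y_c + I_c/(y_c·A) = 7.69667 + 0.928148/(7.69667 × 3.8247) = 7.69667 + 0.0315295 = 7.7282 m along the plane.
The resultant acts 0.696667 + 0.0315295 = 0.728197 m (along the plate) below the hinge at the top edge, so the moment about the hinge is M = F × 0.728197 = 418.155 × 0.728197 = 304.499 kN·m.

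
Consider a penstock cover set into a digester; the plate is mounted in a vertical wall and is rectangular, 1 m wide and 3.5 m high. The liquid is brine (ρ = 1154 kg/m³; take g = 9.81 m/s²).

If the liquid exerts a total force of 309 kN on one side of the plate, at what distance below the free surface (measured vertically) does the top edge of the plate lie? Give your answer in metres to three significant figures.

d_top ≈ 6.05 m

γ = ρg = 1154 × 9.81 / 1000 = 11.32074 kN/m³.
A = 1 × 3.5 = 3.5 m².
From F = γ·h_c·A, the centroid depth is h_c = 309/(11.32074 × 3.5) = 7.79858 m.
The centroid lies 3.5/2 = 1.75 m below the top edge, so the top edge sits at h_top = 7.79858 − 1.75 = 6.04858 m below the surface.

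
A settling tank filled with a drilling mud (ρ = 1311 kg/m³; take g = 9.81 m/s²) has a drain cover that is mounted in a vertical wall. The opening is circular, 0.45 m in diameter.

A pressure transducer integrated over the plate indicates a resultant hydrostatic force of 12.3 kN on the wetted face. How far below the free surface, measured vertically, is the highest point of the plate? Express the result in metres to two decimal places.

γ = ρg = 1311 × 9.81 / 1000 = 12.86091 kN/m³.
A = π(0.225)² = 0.159043 m².
From F = γ·h_c·A, the centroid depth is h_c = 12.3/(12.86091 × 0.159043) = 6.01338 m.
The centroid is at the centre, 0.225 m below the top of the plate, so the highest point sits at h_top = 6.01338 − 0.225 = 5.78838 m below the surface.

d_top ≈ 5.79 m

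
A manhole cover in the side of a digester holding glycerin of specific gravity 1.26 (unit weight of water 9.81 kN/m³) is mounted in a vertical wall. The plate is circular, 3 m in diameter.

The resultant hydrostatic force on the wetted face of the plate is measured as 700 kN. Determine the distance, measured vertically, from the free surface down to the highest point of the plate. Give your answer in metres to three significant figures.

d_top ≈ 6.51 m

γ = 1.26 × 9.81 = 12.3606 kN/m³.
A = π(1.5)² = 7.06858 m².
From F = γ·h_c·A, the centroid depth is h_c = 700/(12.3606 × 7.06858) = 8.01173 m.
The centroid is at the centre, 1.5 m below the top of the plate, so the highest point sits at h_top = 8.01173 − 1.5 = 6.51173 m below the surface.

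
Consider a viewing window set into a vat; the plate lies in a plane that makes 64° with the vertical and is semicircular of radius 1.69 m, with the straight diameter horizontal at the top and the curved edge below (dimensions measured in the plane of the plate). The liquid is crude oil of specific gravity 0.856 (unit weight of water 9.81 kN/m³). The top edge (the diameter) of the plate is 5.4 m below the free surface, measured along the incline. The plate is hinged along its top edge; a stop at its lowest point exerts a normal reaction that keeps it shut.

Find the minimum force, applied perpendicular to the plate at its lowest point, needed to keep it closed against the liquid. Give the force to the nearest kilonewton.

γ = 0.856 × 9.81 = 8.39736 kN/m³.
The plate makes 64° with the vertical, i.e. θ = 90° − 64° = 26° to the horizontal. Measuring y along the incline from the free-surface line, vertical depth h = y·sinθ with sinθ = 0.438371.
The centroid of a semicircle lies 4r/(3π) = 0.717258 m from the diameter, here below the top edge, so y_c = 5.4 + 0.717258 = 6.11726 m and h_c = 6.11726 × 0.438371 = 2.68163 m.
A = πr²/2 = π × 1.69²/2 = 4.48635 m².
Resultant F = γ·h_c·A = 8.39736 × 2.68163 × 4.48635 = 101.026 kN.
I_c = (π/8 − 8/(9π))·r⁴ = 0.109757 × 1.69⁴ = 0.895322 m⁴.
Centre of pressure: y_p = y_c + I_c/(y_c·A) = 6.11726 + 0.895322/(6.11726 × 4.48635) = 6.11726 + 0.0326234 = 6.14988 m along the plane.
The resultant acts 0.717258 + 0.0326234 = 0.749881 m (along the plate) below the hinge at the top edge, so the moment about the hinge is M = F × 0.749881 = 101.026 × 0.749881 = 75.7575 kN·m.
A normal force at the bottom, 1.69 m from the hinge, must supply this moment: P = 75.7575/1.69 = 44.8269 kN.

P ≈ 45 kN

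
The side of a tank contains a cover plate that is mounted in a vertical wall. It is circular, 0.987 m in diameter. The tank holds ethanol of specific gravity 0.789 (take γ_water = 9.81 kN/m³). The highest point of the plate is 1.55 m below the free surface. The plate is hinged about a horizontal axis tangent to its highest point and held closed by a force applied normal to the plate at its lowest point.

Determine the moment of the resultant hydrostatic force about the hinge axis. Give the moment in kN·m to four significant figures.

γ = 0.789 × 9.81 = 7.74009 kN/m³.
The centroid is at the centre, 0.4935 m below the top of the plate, so the centroid depth is h_c = 1.55 + 0.4935 = 2.0435 m.
A = π(0.4935)² = 0.765111 m².
Resultant F = γ·h_c·A = 7.74009 × 2.0435 × 0.765111 = 12.1017 kN.
I_c = πr⁴/4 = π × 0.4935⁴/4 = 0.0465842 m⁴.
Centre of pressure: y_p = y_c + I_c/(y_c·A) = 2.0435 + 0.0465842/(2.0435 × 0.765111) = 2.0435 + 0.0297947 = 2.07329 m along the plane.
The resultant acts 0.4935 + 0.0297947 = 0.523295 m (along the plate) below the hinge at the top edge, so the moment about the hinge is M = F × 0.523295 = 12.1017 × 0.523295 = 6.33276 kN·m.

M ≈ 6.333 kN·m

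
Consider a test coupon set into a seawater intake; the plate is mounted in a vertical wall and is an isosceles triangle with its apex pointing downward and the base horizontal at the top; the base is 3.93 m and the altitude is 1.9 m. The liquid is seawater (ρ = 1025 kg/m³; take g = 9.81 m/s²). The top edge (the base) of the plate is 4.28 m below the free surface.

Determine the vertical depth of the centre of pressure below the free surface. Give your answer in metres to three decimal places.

γ = ρg = 1025 × 9.81 / 1000 = 10.05525 kN/m³.
With the apex down, the centroid sits h/3 = 1.9/3 = 0.633333 m below the base (the top edge), so the centroid depth is h_c = 4.28 + 0.633333 = 4.91333 m.
A = ½ × 3.93 × 1.9 = 3.7335 m².
Resultant F = γ·h_c·A = 10.05525 × 4.91333 × 3.7335 = 184.453 kN.
I_c = b·h³/36 = 3.93 × 1.9³/36 = 0.748774 m⁴.
Centre of pressure: y_p = y_c + I_c/(y_c·A) = 4.91333 + 0.748774/(4.91333 × 3.7335) = 4.91333 + 0.0408187 = 4.95415 m along the plane.

h_p = 4.954 m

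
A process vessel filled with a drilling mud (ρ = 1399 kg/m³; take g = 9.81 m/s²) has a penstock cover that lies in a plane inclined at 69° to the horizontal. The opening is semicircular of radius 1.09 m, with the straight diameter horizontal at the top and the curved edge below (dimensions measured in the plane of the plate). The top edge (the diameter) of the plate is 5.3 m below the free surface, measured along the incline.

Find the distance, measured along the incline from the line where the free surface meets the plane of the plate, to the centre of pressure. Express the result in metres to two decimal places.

γ = ρg = 1399 × 9.81 / 1000 = 13.72419 kN/m³.
Let θ = 69° be the plate's angle to the horizontal; measure y along the incline from where the plane meets the free surface. Vertical depth h = y·sinθ with sinθ = 0.933580.
The centroid of a semicircle lies 4r/(3π) = 0.46261 m from the diameter, here below the top edge, so y_c = 5.3 + 0.46261 = 5.76261 m and h_c = 5.76261 × 0.933580 = 5.37986 m.
A = πr²/2 = π × 1.09²/2 = 1.86626 m².
Resultant F = γ·h_c·A = 13.72419 × 5.37986 × 1.86626 = 137.794 kN.
I_c = (π/8 − 8/(9π))·r⁴ = 0.109757 × 1.09⁴ = 0.154931 m⁴.
Centre of pressure: y_p = y_c + I_c/(y_c·A) = 5.76261 + 0.154931/(5.76261 × 1.86626) = 5.76261 + 0.0144061 = 5.77702 m along the plane.

y_p = 5.78 m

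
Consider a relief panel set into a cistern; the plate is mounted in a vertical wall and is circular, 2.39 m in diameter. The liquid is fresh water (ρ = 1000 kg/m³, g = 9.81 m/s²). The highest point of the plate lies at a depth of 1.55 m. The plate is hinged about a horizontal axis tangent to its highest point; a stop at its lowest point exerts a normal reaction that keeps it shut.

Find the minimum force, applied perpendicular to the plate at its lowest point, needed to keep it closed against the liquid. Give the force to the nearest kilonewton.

γ = ρg = 1000 × 9.81 = 9810 N/m³ = 9.81 kN/m³.
The centroid is at the centre, 1.195 m below the top of the plate, so the centroid depth is h_c = 1.55 + 1.195 = 2.745 m.
A = π(1.195)² = 4.48627 m².
Resultant F = γ·h_c·A = 9.81 × 2.745 × 4.48627 = 120.808 kN.
I_c = πr⁴/4 = π × 1.195⁴/4 = 1.60163 m⁴.
Centre of pressure: y_p = y_c + I_c/(y_c·A) = 2.745 + 1.60163/(2.745 × 4.48627) = 2.745 + 0.130057 = 2.87506 m along the plane.
The resultant acts 1.195 + 0.130057 = 1.32506 m (along the plate) below the hinge at the top edge, so the moment about the hinge is M = F × 1.32506 = 120.808 × 1.32506 = 160.078 kN·m.
A normal force at the bottom, 2.39 m from the hinge, must supply this moment: P = 160.078/2.39 = 66.9782 kN.

P ≈ 67 kN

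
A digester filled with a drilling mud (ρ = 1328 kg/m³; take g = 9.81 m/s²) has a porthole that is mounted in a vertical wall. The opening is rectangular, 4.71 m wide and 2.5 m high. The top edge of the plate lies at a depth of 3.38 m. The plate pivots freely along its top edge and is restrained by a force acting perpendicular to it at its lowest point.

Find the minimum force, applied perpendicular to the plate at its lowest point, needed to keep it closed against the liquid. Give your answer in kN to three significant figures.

P ≈ 387 kN

γ = ρg = 1328 × 9.81 / 1000 = 13.02768 kN/m³.
The centroid lies 2.5/2 = 1.25 m below the top edge, so the centroid depth is h_c = 3.38 + 1.25 = 4.63 m.
A = 4.71 × 2.5 = 11.775 m².
Resultant F = γ·h_c·A = 13.02768 × 4.63 × 11.775 = 710.246 kN.
I_c = b·h³/12 = 4.71 × 2.5³/12 = 6.13281 m⁴.
Centre of pressure: y_p = y_c + I_c/(y_c·A) = 4.63 + 6.13281/(4.63 × 11.775) = 4.63 + 0.112491 = 4.74249 m along the plane.
The resultant acts 1.25 + 0.112491 = 1.36249 m (along the plate) below the hinge at the top edge, so the moment about the hinge is M = F × 1.36249 = 710.246 × 1.36249 = 967.703 kN·m.
A normal force at the bottom, 2.5 m from the hinge, must supply this moment: P = 967.703/2.5 = 387.081 kN.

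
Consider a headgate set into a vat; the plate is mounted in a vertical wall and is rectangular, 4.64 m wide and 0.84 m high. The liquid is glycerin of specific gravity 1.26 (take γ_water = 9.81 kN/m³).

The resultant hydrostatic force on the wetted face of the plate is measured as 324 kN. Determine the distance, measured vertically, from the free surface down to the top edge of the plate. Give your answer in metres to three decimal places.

d_top ≈ 6.305 m

γ = 1.26 × 9.81 = 12.3606 kN/m³.
A = 4.64 × 0.84 = 3.8976 m².
From F = γ·h_c·A, the centroid depth is h_c = 324/(12.3606 × 3.8976) = 6.72525 m.
The centroid lies 0.84/2 = 0.42 m below the top edge, so the top edge sits at h_top = 6.72525 − 0.42 = 6.30525 m below the surface.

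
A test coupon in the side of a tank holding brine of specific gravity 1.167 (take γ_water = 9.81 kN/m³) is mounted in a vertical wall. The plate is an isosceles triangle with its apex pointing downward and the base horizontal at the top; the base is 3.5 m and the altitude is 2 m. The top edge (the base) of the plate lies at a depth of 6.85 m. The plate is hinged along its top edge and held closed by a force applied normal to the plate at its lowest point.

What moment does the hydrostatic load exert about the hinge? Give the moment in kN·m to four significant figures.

γ = 1.167 × 9.81 = 11.44827 kN/m³.
With the apex down, the centroid sits h/3 = 2/3 = 0.666667 m below the base (the top edge), so the centroid depth is h_c = 6.85 + 0.666667 = 7.51667 m.
A = ½ × 3.5 × 2 = 3.5 m².
Resultant F = γ·h_c·A = 11.44827 × 7.51667 × 3.5 = 301.185 kN.
I_c = b·h³/36 = 3.5 × 2³/36 = 0.777778 m⁴.
Centre of pressure: y_p = y_c + I_c/(y_c·A) = 7.51667 + 0.777778/(7.51667 × 3.5) = 7.51667 + 0.0295639 = 7.54623 m along the plane.
The resultant acts 0.666667 + 0.0295639 = 0.696231 m (along the plate) below the hinge at the top edge, so the moment about the hinge is M = F × 0.696231 = 301.185 × 0.696231 = 209.694 kN·m.

M ≈ 209.7 kN·m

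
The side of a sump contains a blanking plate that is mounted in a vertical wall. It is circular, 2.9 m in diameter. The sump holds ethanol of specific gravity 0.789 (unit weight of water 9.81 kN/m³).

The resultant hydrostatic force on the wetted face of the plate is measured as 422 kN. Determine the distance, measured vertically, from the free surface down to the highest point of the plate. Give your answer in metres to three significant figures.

d_top ≈ 6.80 m

γ = 0.789 × 9.81 = 7.74009 kN/m³.
A = π(1.45)² = 6.6052 m².
From F = γ·h_c·A, the centroid depth is h_c = 422/(7.74009 × 6.6052) = 8.2543 m.
The centroid is at the centre, 1.45 m below the top of the plate, so the highest point sits at h_top = 8.2543 − 1.45 = 6.8043 m below the surface.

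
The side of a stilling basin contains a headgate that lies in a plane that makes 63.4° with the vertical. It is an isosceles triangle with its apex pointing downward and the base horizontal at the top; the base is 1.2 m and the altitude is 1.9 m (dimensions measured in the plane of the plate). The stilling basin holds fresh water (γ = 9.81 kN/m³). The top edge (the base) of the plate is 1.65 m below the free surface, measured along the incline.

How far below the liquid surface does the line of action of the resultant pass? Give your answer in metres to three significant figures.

h_p = 1.06 m

γ = 9.81 kN/m³.
The plate makes 63.4° with the vertical, i.e. θ = 90° − 63.4° = 26.6° to the horizontal. Measuring y along the incline from the free-surface line, vertical depth h = y·sinθ with sinθ = 0.447759.
With the apex down, the centroid sits h/3 = 1.9/3 = 0.633333 m below the base (the top edge), so y_c = 1.65 + 0.633333 = 2.28333 m and h_c = 2.28333 × 0.447759 = 1.02238 m.
A = ½ × 1.2 × 1.9 = 1.14 m².
Resultant F = γ·h_c·A = 9.81 × 1.02238 × 1.14 = 11.4337 kN.
I_c = b·h³/36 = 1.2 × 1.9³/36 = 0.228633 m⁴.
Centre of pressure: y_p = y_c + I_c/(y_c·A) = 2.28333 + 0.228633/(2.28333 × 1.14) = 2.28333 + 0.0878346 = 2.37116 m along the plane.
Vertically, h_p = y_p·sinθ = 2.37116 × 0.447759 = 1.06171 m.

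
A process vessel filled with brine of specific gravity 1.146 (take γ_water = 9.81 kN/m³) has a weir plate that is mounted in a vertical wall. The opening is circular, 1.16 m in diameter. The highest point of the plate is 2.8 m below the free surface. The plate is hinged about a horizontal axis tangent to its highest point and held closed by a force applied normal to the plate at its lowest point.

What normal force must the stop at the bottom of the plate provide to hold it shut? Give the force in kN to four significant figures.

P ≈ 20.94 kN

γ = 1.146 × 9.81 = 11.24226 kN/m³.
The centroid is at the centre, 0.58 m below the top of the plate, so the centroid depth is h_c = 2.8 + 0.58 = 3.38 m.
A = π(0.58)² = 1.05683 m².
Resultant F = γ·h_c·A = 11.24226 × 3.38 × 1.05683 = 40.1583 kN.
I_c = πr⁴/4 = π × 0.58⁴/4 = 0.0888796 m⁴.
Centre of pressure: y_p = y_c + I_c/(y_c·A) = 3.38 + 0.0888796/(3.38 × 1.05683) = 3.38 + 0.0248817 = 3.40488 m along the plane.
The resultant acts 0.58 + 0.0248817 = 0.604882 m (along the plate) below the hinge at the top edge, so the moment about the hinge is M = F × 0.604882 = 40.1583 × 0.604882 = 24.291 kN·m.
A normal force at the bottom, 1.16 m from the hinge, must supply this moment: P = 24.291/1.16 = 20.9405 kN.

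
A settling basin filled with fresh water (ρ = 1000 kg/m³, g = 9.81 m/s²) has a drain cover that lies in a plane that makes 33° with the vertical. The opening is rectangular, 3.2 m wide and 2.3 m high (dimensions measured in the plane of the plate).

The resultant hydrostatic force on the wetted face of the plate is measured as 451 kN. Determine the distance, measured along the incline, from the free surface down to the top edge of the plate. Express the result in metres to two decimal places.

y_top ≈ 6.30 m

γ = ρg = 1000 × 9.81 = 9810 N/m³ = 9.81 kN/m³.
A = 3.2 × 2.3 = 7.36 m².
From F = γ·h_c·A, the centroid depth is h_c = 451/(9.81 × 7.36) = 6.2464 m.
The plate makes 33° with the vertical, i.e. θ = 90° − 33° = 57° to the horizontal. Measuring y along the incline from the free-surface line, vertical depth h = y·sinθ with sinθ = 0.838671.
Along the incline, y_c = h_c/sinθ = 6.2464/0.838671 = 7.44797 m.
The centroid lies 2.3/2 = 1.15 m below the top edge, so the top edge sits at y_top = 7.44797 − 1.15 = 6.29797 m along the incline.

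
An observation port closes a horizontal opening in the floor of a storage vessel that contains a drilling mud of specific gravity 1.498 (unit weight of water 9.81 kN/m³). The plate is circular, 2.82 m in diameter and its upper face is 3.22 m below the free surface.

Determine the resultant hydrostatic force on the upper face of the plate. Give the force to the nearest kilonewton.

F ≈ 296 kN

γ = 1.498 × 9.81 = 14.69538 kN/m³.
The plate is horizontal, so pressure is uniform at p = γ·h = 14.69538 × 3.22 = 47.3191 kN/m².
A = π(1.41)² = 6.2458 m².
F = p·A = 47.3191 × 6.2458 = 295.546 kN.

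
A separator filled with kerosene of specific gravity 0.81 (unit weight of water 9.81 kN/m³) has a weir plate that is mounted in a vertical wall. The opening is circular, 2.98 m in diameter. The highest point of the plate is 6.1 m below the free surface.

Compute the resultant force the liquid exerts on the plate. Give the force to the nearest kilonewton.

γ = 0.81 × 9.81 = 7.9461 kN/m³.
The centroid is at the centre, 1.49 m below the top of the plate, so the centroid depth is h_c = 6.1 + 1.49 = 7.59 m.
A = π(1.49)² = 6.97465 m².
Resultant F = γ·h_c·A = 7.9461 × 7.59 × 6.97465 = 420.647 kN.

F ≈ 421 kN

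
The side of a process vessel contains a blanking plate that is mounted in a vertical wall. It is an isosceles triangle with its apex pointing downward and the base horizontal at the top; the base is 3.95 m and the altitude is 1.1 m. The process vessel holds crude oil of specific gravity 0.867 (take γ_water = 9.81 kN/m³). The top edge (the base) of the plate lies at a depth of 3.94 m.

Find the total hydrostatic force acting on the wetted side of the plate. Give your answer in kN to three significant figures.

F ≈ 79.6 kN

γ = 0.867 × 9.81 = 8.50527 kN/m³.
With the apex down, the centroid sits h/3 = 1.1/3 = 0.366667 m below the base (the top edge), so the centroid depth is h_c = 3.94 + 0.366667 = 4.30667 m.
A = ½ × 3.95 × 1.1 = 2.1725 m².
Resultant F = γ·h_c·A = 8.50527 × 4.30667 × 2.1725 = 79.5774 kN.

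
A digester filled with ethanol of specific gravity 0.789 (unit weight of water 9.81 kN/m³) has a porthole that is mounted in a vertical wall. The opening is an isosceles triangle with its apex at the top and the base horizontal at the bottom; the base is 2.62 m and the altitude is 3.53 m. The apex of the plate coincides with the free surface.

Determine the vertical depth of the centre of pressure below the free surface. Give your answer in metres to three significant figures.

γ = 0.789 × 9.81 = 7.74009 kN/m³.
With the apex up, the centroid sits 2h/3 = 2 × 3.53/3 = 2.35333 m below the apex, so the centroid depth is h_c = 2.35333 m.
A = ½ × 2.62 × 3.53 = 4.6243 m².
Resultant F = γ·h_c·A = 7.74009 × 2.35333 × 4.6243 = 84.2316 kN.
I_c = b·h³/36 = 2.62 × 3.53³/36 = 3.20127 m⁴.
Centre of pressure: y_p = y_c + I_c/(y_c·A) = 2.35333 + 3.20127/(2.35333 × 4.6243) = 2.35333 + 0.294167 = 2.6475 m along the plane.

h_p = 2.65 m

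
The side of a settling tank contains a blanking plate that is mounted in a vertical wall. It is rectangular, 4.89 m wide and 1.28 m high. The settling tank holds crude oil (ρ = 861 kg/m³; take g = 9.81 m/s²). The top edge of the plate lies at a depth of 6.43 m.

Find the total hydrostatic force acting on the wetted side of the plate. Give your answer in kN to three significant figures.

γ = ρg = 861 × 9.81 / 1000 = 8.44641 kN/m³.
The centroid lies 1.28/2 = 0.64 m below the top edge, so the centroid depth is h_c = 6.43 + 0.64 = 7.07 m.
A = 4.89 × 1.28 = 6.2592 m².
Resultant F = γ·h_c·A = 8.44641 × 7.07 × 6.2592 = 373.775 kN.

F ≈ 374 kN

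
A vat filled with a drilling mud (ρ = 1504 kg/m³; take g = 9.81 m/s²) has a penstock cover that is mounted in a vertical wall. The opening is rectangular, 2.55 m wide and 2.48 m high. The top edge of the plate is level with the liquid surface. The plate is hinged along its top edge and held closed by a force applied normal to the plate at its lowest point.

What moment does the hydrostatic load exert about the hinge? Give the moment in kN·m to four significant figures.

γ = ρg = 1504 × 9.81 / 1000 = 14.75424 kN/m³.
The centroid lies 2.48/2 = 1.24 m below the top edge, so the centroid depth is h_c = 1.24 m.
A = 2.55 × 2.48 = 6.324 m².
Resultant F = γ·h_c·A = 14.75424 × 1.24 × 6.324 = 115.699 kN.
I_c = b·h³/12 = 2.55 × 2.48³/12 = 3.24126 m⁴.
Centre of pressure: y_p = y_c + I_c/(y_c·A) = 1.24 + 3.24126/(1.24 × 6.324) = 1.24 + 0.413333 = 1.65333 m along the plane.
The resultant acts 1.24 + 0.413333 = 1.65333 m (along the plate) below the hinge at the top edge, so the moment about the hinge is M = F × 1.65333 = 115.699 × 1.65333 = 191.289 kN·m.

M ≈ 191.3 kN·m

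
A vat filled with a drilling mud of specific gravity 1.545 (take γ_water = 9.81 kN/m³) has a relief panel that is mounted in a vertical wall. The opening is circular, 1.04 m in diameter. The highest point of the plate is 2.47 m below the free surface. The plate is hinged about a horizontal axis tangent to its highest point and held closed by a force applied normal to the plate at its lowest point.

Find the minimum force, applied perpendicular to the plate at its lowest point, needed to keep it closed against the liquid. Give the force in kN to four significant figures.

P ≈ 20.09 kN

γ = 1.545 × 9.81 = 15.15645 kN/m³.
The centroid is at the centre, 0.52 m below the top of the plate, so the centroid depth is h_c = 2.47 + 0.52 = 2.99 m.
A = π(0.52)² = 0.849487 m².
Resultant F = γ·h_c·A = 15.15645 × 2.99 × 0.849487 = 38.4969 kN.
I_c = πr⁴/4 = π × 0.52⁴/4 = 0.0574253 m⁴.
Centre of pressure: y_p = y_c + I_c/(y_c·A) = 2.99 + 0.0574253/(2.99 × 0.849487) = 2.99 + 0.0226087 = 3.01261 m along the plane.
The resultant acts 0.52 + 0.0226087 = 0.542609 m (along the plate) below the hinge at the top edge, so the moment about the hinge is M = F × 0.542609 = 38.4969 × 0.542609 = 20.8888 kN·m.
A normal force at the bottom, 1.04 m from the hinge, must supply this moment: P = 20.8888/1.04 = 20.0854 kN.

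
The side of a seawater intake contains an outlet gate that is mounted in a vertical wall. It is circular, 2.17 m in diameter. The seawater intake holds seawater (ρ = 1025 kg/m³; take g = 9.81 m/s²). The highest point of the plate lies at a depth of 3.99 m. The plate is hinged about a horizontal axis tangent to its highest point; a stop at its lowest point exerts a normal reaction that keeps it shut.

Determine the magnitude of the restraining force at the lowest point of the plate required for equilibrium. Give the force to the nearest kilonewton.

γ = ρg = 1025 × 9.81 / 1000 = 10.05525 kN/m³.
The centroid is at the centre, 1.085 m below the top of the plate, so the centroid depth is h_c = 3.99 + 1.085 = 5.075 m.
A = π(1.085)² = 3.69836 m².
Resultant F = γ·h_c·A = 10.05525 × 5.075 × 3.69836 = 188.729 kN.
I_c = πr⁴/4 = π × 1.085⁴/4 = 1.08845 m⁴.
Centre of pressure: y_p = y_c + I_c/(y_c·A) = 5.075 + 1.08845/(5.075 × 3.69836) = 5.075 + 0.0579914 = 5.13299 m along the plane.
The resultant acts 1.085 + 0.0579914 = 1.14299 m (along the plate) below the hinge at the top edge, so the moment about the hinge is M = F × 1.14299 = 188.729 × 1.14299 = 215.715 kN·m.
A normal force at the bottom, 2.17 m from the hinge, must supply this moment: P = 215.715/2.17 = 99.4078 kN.

P ≈ 99 kN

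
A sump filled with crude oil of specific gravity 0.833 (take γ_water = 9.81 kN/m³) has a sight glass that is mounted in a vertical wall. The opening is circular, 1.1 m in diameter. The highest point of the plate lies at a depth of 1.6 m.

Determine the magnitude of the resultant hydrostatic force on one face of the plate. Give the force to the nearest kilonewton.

F ≈ 17 kN

γ = 0.833 × 9.81 = 8.17173 kN/m³.
The centroid is at the centre, 0.55 m below the top of the plate, so the centroid depth is h_c = 1.6 + 0.55 = 2.15 m.
A = π(0.55)² = 0.950332 m².
Resultant F = γ·h_c·A = 8.17173 × 2.15 × 0.950332 = 16.6966 kN.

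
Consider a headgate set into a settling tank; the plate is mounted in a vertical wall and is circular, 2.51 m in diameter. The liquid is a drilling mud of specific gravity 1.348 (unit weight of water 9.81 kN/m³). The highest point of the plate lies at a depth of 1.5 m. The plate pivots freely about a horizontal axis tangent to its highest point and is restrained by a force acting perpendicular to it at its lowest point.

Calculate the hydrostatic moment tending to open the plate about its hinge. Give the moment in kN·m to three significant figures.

M ≈ 252 kN·m

γ = 1.348 × 9.81 = 13.22388 kN/m³.
The centroid is at the centre, 1.255 m below the top of the plate, so the centroid depth is h_c = 1.5 + 1.255 = 2.755 m.
A = π(1.255)² = 4.94809 m².
Resultant F = γ·h_c·A = 13.22388 × 2.755 × 4.94809 = 180.268 kN.
I_c = πr⁴/4 = π × 1.255⁴/4 = 1.94834 m⁴.
Centre of pressure: y_p = y_c + I_c/(y_c·A) = 2.755 + 1.94834/(2.755 × 4.94809) = 2.755 + 0.142924 = 2.89792 m along the plane.
The resultant acts 1.255 + 0.142924 = 1.39792 m (along the plate) below the hinge at the top edge, so the moment about the hinge is M = F × 1.39792 = 180.268 × 1.39792 = 252 kN·m.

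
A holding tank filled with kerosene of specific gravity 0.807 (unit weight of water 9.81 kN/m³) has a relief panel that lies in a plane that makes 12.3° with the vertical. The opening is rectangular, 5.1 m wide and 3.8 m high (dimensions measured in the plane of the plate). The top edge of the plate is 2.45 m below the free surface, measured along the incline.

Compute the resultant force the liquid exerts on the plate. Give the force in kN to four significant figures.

F ≈ 652.1 kN

γ = 0.807 × 9.81 = 7.91667 kN/m³.
The plate makes 12.3° with the vertical, i.e. θ = 90° − 12.3° = 77.7° to the horizontal. Measuring y along the incline from the free-surface line, vertical depth h = y·sinθ with sinθ = 0.977046.
The centroid lies 3.8/2 = 1.9 m below the top edge, so y_c = 2.45 + 1.9 = 4.35 m and h_c = 4.35 × 0.977046 = 4.25015 m.
A = 5.1 × 3.8 = 19.38 m².
Resultant F = γ·h_c·A = 7.91667 × 4.25015 × 19.38 = 652.08 kN.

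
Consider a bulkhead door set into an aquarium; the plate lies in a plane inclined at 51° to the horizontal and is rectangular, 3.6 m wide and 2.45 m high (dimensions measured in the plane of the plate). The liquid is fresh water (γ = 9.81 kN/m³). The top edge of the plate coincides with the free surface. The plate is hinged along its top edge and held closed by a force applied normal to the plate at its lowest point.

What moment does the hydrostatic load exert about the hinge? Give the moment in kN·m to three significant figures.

M ≈ 135 kN·m

γ = 9.81 kN/m³.
Let θ = 51° be the plate's angle to the horizontal; measure y along the incline from where the plane meets the free surface. Vertical depth h = y·sinθ with sinθ = 0.777146.
The centroid lies 2.45/2 = 1.225 m below the top edge, so y_c = 1.225 m and h_c = 1.225 × 0.777146 = 0.952004 m.
A = 3.6 × 2.45 = 8.82 m².
Resultant F = γ·h_c·A = 9.81 × 0.952004 × 8.82 = 82.3714 kN.
I_c = b·h³/12 = 3.6 × 2.45³/12 = 4.41184 m⁴.
Centre of pressure: y_p = y_c + I_c/(y_c·A) = 1.225 + 4.41184/(1.225 × 8.82) = 1.225 + 0.408334 = 1.63333 m along the plane.
The resultant acts 1.225 + 0.408334 = 1.63333 m (along the plate) below the hinge at the top edge, so the moment about the hinge is M = F × 1.63333 = 82.3714 × 1.63333 = 134.54 kN·m.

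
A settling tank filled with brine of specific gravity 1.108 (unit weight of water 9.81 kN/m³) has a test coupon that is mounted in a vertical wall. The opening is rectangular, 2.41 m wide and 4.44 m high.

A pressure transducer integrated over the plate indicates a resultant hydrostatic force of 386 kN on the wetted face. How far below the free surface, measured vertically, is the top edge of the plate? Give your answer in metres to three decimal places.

γ = 1.108 × 9.81 = 10.86948 kN/m³.
A = 2.41 × 4.44 = 10.7004 m².
From F = γ·h_c·A, the centroid depth is h_c = 386/(10.86948 × 10.7004) = 3.31878 m.
The centroid lies 4.44/2 = 2.22 m below the top edge, so the top edge sits at h_top = 3.31878 − 2.22 = 1.09878 m below the surface.

d_top ≈ 1.099 m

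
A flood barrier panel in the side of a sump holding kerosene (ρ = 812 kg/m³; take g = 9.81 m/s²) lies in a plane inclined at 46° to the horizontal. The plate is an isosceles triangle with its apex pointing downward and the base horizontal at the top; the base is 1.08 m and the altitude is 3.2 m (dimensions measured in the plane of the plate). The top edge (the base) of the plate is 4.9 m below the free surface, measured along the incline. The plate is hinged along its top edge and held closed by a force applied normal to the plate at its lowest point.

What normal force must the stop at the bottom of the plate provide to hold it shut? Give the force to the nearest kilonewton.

γ = ρg = 812 × 9.81 / 1000 = 7.96572 kN/m³.
Let θ = 46° be the plate's angle to the horizontal; measure y along the incline from where the plane meets the free surface. Vertical depth h = y·sinθ with sinθ = 0.719340.
With the apex down, the centroid sits h/3 = 3.2/3 = 1.06667 m below the base (the top edge), so y_c = 4.9 + 1.06667 = 5.96667 m and h_c = 5.96667 × 0.719340 = 4.29206 m.
A = ½ × 1.08 × 3.2 = 1.728 m².
Resultant F = γ·h_c·A = 7.96572 × 4.29206 × 1.728 = 59.0792 kN.
I_c = b·h³/36 = 1.08 × 3.2³/36 = 0.98304 m⁴.
Centre of pressure: y_p = y_c + I_c/(y_c·A) = 5.96667 + 0.98304/(5.96667 × 1.728) = 5.96667 + 0.0953445 = 6.06201 m along the plane.
The resultant acts 1.06667 + 0.0953445 = 1.16201 m (along the plate) below the hinge at the top edge, so the moment about the hinge is M = F × 1.16201 = 59.0792 × 1.16201 = 68.6506 kN·m.
A normal force at the bottom, 3.2 m from the hinge, must supply this moment: P = 68.6506/3.2 = 21.4533 kN.

P ≈ 21 kN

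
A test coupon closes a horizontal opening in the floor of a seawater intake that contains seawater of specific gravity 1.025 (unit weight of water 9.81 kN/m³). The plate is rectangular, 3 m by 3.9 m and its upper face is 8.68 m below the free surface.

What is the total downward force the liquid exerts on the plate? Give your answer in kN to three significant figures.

γ = 1.025 × 9.81 = 10.05525 kN/m³.
The plate is horizontal, so pressure is uniform at p = γ·h = 10.05525 × 8.68 = 87.2796 kN/m².
A = 3 × 3.9 = 11.7 m².
F = p·A = 87.2796 × 11.7 = 1021.17 kN.

F ≈ 1020 kN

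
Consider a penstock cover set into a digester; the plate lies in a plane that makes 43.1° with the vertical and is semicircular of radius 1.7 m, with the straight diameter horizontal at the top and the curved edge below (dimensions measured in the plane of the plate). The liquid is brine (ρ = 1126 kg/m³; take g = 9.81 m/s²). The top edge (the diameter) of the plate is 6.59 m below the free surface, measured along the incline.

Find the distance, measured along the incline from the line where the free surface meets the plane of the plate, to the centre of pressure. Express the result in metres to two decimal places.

γ = ρg = 1126 × 9.81 / 1000 = 11.04606 kN/m³.
The plate makes 43.1° with the vertical, i.e. θ = 90° − 43.1° = 46.9° to the horizontal. Measuring y along the incline from the free-surface line, vertical depth h = y·sinθ with sinθ = 0.730162.
The centroid of a semicircle lies 4r/(3π) = 0.721502 m from the diameter, here below the top edge, so y_c = 6.59 + 0.721502 = 7.3115 m and h_c = 7.3115 × 0.730162 = 5.33858 m.
A = πr²/2 = π × 1.7²/2 = 4.5396 m².
Resultant F = γ·h_c·A = 11.04606 × 5.33858 × 4.5396 = 267.701 kN.
I_c = (π/8 − 8/(9π))·r⁴ = 0.109757 × 1.7⁴ = 0.916701 m⁴.
Centre of pressure: y_p = y_c + I_c/(y_c·A) = 7.3115 + 0.916701/(7.3115 × 4.5396) = 7.3115 + 0.0276187 = 7.33912 m along the plane.

y_p = 7.34 m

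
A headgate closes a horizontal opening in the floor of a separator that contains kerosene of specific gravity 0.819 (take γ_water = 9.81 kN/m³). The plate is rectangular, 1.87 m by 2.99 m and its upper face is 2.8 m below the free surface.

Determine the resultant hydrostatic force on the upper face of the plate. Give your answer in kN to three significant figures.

γ = 0.819 × 9.81 = 8.03439 kN/m³.
The plate is horizontal, so pressure is uniform at p = γ·h = 8.03439 × 2.8 = 22.4963 kN/m².
A = 1.87 × 2.99 = 5.5913 m².
F = p·A = 22.4963 × 5.5913 = 125.784 kN.

F ≈ 126 kN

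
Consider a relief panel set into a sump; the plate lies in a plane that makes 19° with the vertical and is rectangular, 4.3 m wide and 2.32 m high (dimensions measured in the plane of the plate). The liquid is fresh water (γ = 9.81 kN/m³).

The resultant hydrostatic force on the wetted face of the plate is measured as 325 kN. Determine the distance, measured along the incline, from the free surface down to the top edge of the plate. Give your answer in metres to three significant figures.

y_top ≈ 2.35 m

γ = 9.81 kN/m³.
A = 4.3 × 2.32 = 9.976 m².
From F = γ·h_c·A, the centroid depth is h_c = 325/(9.81 × 9.976) = 3.32092 m.
The plate makes 19° with the vertical, i.e. θ = 90° − 19° = 71° to the horizontal. Measuring y along the incline from the free-surface line, vertical depth h = y·sinθ with sinθ = 0.945519.
Along the incline, y_c = h_c/sinθ = 3.32092/0.945519 = 3.51227 m.
The centroid lies 2.32/2 = 1.16 m below the top edge, so the top edge sits at y_top = 3.51227 − 1.16 = 2.35227 m along the incline.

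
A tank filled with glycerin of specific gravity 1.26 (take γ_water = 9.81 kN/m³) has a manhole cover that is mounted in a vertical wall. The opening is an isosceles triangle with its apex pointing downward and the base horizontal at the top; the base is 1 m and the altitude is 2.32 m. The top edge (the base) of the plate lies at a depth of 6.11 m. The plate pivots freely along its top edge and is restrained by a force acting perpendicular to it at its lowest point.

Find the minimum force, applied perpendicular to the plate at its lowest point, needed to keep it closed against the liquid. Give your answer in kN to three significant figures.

γ = 1.26 × 9.81 = 12.3606 kN/m³.
With the apex down, the centroid sits h/3 = 2.32/3 = 0.773333 m below the base (the top edge), so the centroid depth is h_c = 6.11 + 0.773333 = 6.88333 m.
A = ½ × 1 × 2.32 = 1.16 m².
Resultant F = γ·h_c·A = 12.3606 × 6.88333 × 1.16 = 98.6952 kN.
I_c = b·h³/36 = 1 × 2.32³/36 = 0.346866 m⁴.
Centre of pressure: y_p = y_c + I_c/(y_c·A) = 6.88333 + 0.346866/(6.88333 × 1.16) = 6.88333 + 0.0434415 = 6.92677 m along the plane.
The resultant acts 0.773333 + 0.0434415 = 0.816775 m (along the plate) below the hinge at the top edge, so the moment about the hinge is M = F × 0.816775 = 98.6952 × 0.816775 = 80.6118 kN·m.
A normal force at the bottom, 2.32 m from the hinge, must supply this moment: P = 80.6118/2.32 = 34.7465 kN.

P ≈ 34.7 kN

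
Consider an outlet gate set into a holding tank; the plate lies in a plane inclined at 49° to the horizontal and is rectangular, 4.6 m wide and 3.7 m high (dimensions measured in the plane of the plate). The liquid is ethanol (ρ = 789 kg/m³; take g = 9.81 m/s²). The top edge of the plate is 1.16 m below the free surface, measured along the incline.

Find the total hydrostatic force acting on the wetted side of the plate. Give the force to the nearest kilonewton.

F ≈ 299 kN

γ = ρg = 789 × 9.81 / 1000 = 7.74009 kN/m³.
Let θ = 49° be the plate's angle to the horizontal; measure y along the incline from where the plane meets the free surface. Vertical depth h = y·sinθ with sinθ = 0.754710.
The centroid lies 3.7/2 = 1.85 m below the top edge, so y_c = 1.16 + 1.85 = 3.01 m and h_c = 3.01 × 0.754710 = 2.27168 m.
A = 4.6 × 3.7 = 17.02 m².
Resultant F = γ·h_c·A = 7.74009 × 2.27168 × 17.02 = 299.263 kN.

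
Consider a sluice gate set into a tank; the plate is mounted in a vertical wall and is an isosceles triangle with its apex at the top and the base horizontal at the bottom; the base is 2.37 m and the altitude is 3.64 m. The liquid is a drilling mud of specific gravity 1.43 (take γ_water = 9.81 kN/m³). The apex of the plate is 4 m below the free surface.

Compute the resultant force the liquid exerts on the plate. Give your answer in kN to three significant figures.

F ≈ 389 kN

γ = 1.43 × 9.81 = 14.0283 kN/m³.
With the apex up, the centroid sits 2h/3 = 2 × 3.64/3 = 2.42667 m below the apex, so the centroid depth is h_c = 4 + 2.42667 = 6.42667 m.
A = ½ × 2.37 × 3.64 = 4.3134 m².
Resultant F = γ·h_c·A = 14.0283 × 6.42667 × 4.3134 = 388.876 kN.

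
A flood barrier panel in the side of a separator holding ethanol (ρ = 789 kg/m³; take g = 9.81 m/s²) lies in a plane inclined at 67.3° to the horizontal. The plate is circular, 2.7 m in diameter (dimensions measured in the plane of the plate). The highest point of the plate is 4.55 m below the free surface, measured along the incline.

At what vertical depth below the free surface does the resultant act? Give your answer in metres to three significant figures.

γ = ρg = 789 × 9.81 / 1000 = 7.74009 kN/m³.
Let θ = 67.3° be the plate's angle to the horizontal; measure y along the incline from where the plane meets the free surface. Vertical depth h = y·sinθ with sinθ = 0.922538.
The centroid is at the centre, 1.35 m below the top of the plate, so y_c = 4.55 + 1.35 = 5.9 m and h_c = 5.9 × 0.922538 = 5.44297 m.
A = π(1.35)² = 5.72555 m².
Resultant F = γ·h_c·A = 7.74009 × 5.44297 × 5.72555 = 241.212 kN.
I_c = πr⁴/4 = π × 1.35⁴/4 = 2.6087 m⁴.
Centre of pressure: y_p = y_c + I_c/(y_c·A) = 5.9 + 2.6087/(5.9 × 5.72555) = 5.9 + 0.0772245 = 5.97722 m along the plane.
Vertically, h_p = y_p·sinθ = 5.97722 × 0.922538 = 5.51421 m.

h_p = 5.51 m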